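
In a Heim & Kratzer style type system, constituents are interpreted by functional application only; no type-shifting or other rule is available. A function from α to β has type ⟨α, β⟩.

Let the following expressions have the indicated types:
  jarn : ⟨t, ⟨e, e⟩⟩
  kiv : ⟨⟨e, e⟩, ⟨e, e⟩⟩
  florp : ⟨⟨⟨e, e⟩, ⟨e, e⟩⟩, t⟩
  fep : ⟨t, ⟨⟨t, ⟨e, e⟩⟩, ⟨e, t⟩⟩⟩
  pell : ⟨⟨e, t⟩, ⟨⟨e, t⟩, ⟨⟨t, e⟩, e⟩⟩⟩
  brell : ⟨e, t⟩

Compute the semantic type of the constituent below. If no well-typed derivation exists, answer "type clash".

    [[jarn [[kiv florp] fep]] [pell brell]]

[kiv florp] — florp of type ⟨⟨⟨e, e⟩, ⟨e, e⟩⟩, t⟩ combines with kiv of type ⟨⟨e, e⟩, ⟨e, e⟩⟩: type t.
[[kiv florp] fep] — fep of type ⟨t, ⟨⟨t, ⟨e, e⟩⟩, ⟨e, t⟩⟩⟩ combines with [kiv florp] of type t: type ⟨⟨t, ⟨e, e⟩⟩, ⟨e, t⟩⟩.
[jarn [[kiv florp] fep]] — [[kiv florp] fep] of type ⟨⟨t, ⟨e, e⟩⟩, ⟨e, t⟩⟩ combines with jarn of type ⟨t, ⟨e, e⟩⟩: type ⟨e, t⟩.
[pell brell] — pell of type ⟨⟨e, t⟩, ⟨⟨e, t⟩, ⟨⟨t, e⟩, e⟩⟩⟩ combines with brell of type ⟨e, t⟩: type ⟨⟨e, t⟩, ⟨⟨t, e⟩, e⟩⟩.
[[jarn [[kiv florp] fep]] [pell brell]] — [pell brell] of type ⟨⟨e, t⟩, ⟨⟨t, e⟩, e⟩⟩ combines with [jarn [[kiv florp] fep]] of type ⟨e, t⟩: type ⟨⟨t, e⟩, e⟩.

⟨⟨t, e⟩, e⟩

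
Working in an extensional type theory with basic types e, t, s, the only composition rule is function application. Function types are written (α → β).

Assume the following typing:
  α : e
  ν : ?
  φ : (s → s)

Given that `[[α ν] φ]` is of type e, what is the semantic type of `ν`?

(e → ((s → s) → e))

At [[α ν] φ] (required: e): φ is (s → s), which is not a function with range e; hence [α ν] is the functor — type ((s → s) → e).
At [α ν] (required: ((s → s) → e)): α is e, which is not a function with range ((s → s) → e); hence ν is the functor — type (e → ((s → s) → e)).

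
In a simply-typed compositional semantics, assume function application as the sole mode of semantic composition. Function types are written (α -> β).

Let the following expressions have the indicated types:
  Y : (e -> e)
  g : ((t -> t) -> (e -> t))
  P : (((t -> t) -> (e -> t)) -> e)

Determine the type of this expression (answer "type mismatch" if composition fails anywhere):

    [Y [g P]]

e

[g P] — P of type (((t -> t) -> (e -> t)) -> e) combines with g of type ((t -> t) -> (e -> t)): type e.
[Y [g P]] — Y of type (e -> e) combines with [g P] of type e: type e.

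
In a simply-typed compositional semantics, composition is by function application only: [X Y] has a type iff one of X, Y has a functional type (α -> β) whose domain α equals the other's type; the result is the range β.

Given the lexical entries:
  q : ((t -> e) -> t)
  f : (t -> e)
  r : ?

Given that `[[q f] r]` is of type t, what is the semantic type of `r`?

[[q f] r] is required to be t. [q f] : t cannot yield t as functor, so r : (t -> t).

(t -> t)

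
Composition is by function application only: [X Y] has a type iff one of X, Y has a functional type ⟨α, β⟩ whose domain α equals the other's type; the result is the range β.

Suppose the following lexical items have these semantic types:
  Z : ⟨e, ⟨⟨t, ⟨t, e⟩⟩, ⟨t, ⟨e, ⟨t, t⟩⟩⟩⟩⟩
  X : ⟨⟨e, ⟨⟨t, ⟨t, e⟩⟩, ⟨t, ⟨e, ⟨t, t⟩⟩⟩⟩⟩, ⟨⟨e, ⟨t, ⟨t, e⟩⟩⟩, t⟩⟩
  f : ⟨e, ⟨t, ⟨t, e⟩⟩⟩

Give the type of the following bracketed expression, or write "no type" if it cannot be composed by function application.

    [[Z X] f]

t

[Z X] — X of type ⟨⟨e, ⟨⟨t, ⟨t, e⟩⟩, ⟨t, ⟨e, ⟨t, t⟩⟩⟩⟩⟩, ⟨⟨e, ⟨t, ⟨t, e⟩⟩⟩, t⟩⟩ combines with Z of type ⟨e, ⟨⟨t, ⟨t, e⟩⟩, ⟨t, ⟨e, ⟨t, t⟩⟩⟩⟩⟩: type ⟨⟨e, ⟨t, ⟨t, e⟩⟩⟩, t⟩.
[[Z X] f] — [Z X] of type ⟨⟨e, ⟨t, ⟨t, e⟩⟩⟩, t⟩ combines with f of type ⟨e, ⟨t, ⟨t, e⟩⟩⟩: type t.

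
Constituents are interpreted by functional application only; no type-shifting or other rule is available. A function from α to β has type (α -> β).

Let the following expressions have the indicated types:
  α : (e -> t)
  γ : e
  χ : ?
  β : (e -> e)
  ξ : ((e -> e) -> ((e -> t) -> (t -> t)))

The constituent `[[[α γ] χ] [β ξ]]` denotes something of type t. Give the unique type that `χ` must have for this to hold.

(t -> (((e -> t) -> (t -> t)) -> t))

For [[[α γ] χ] [β ξ]] to have type t with [β ξ] of type ((e -> t) -> (t -> t)), [[α γ] χ] must be the function: [[α γ] χ] : (((e -> t) -> (t -> t)) -> t).
For [[α γ] χ] to have type (((e -> t) -> (t -> t)) -> t) with [α γ] of type t, χ must be the function: χ : (t -> (((e -> t) -> (t -> t)) -> t)).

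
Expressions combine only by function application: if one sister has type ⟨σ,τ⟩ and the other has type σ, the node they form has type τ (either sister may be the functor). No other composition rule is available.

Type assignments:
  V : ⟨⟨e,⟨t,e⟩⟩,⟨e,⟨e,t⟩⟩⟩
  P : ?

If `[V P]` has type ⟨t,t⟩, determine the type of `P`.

[V P] must have type ⟨t,t⟩. The sister V has type ⟨⟨e,⟨t,e⟩⟩,⟨e,⟨e,t⟩⟩⟩; that is not a function onto ⟨t,t⟩, so P must be the functor, of type ⟨⟨⟨e,⟨t,e⟩⟩,⟨e,⟨e,t⟩⟩⟩,⟨t,t⟩⟩.

⟨⟨⟨e,⟨t,e⟩⟩,⟨e,⟨e,t⟩⟩⟩,⟨t,t⟩⟩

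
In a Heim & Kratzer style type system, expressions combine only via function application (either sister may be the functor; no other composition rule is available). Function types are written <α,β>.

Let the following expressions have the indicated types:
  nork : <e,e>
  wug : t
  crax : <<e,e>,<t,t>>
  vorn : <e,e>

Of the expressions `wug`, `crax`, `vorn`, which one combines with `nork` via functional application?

crax

wug : t — neither side's domain matches the other.
crax — combines: crax : <<e,e>,<t,t>> takes nork : <e,e> as argument, giving <t,t>.
vorn : <e,e> — neither side's domain matches the other.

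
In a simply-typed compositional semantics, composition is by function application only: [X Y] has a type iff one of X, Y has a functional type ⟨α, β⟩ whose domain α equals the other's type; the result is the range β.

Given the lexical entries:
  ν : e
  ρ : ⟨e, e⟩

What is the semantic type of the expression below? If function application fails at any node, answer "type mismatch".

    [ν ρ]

e

[ν ρ]: functor ρ : ⟨e, e⟩, argument ν : e; result e.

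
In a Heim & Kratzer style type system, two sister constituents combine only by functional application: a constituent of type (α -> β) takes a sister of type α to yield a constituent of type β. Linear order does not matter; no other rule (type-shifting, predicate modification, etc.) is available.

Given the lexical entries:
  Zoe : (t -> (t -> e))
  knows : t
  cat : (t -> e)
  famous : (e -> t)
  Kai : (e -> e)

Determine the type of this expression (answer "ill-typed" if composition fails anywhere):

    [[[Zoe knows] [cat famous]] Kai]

ill-typed

[Zoe knows]: Zoe is (t -> (t -> e)), knows is t; result (t -> e).
[cat famous]: (t -> e) and (e -> t) cannot combine by function application — type clash.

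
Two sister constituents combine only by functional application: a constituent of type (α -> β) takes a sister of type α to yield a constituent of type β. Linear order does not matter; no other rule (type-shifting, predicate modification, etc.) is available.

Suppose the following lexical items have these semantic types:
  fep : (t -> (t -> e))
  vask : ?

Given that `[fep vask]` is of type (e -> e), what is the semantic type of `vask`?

((t -> (t -> e)) -> (e -> e))

[fep vask] is required to be (e -> e). fep : (t -> (t -> e)) cannot yield (e -> e) as functor, so vask : ((t -> (t -> e)) -> (e -> e)).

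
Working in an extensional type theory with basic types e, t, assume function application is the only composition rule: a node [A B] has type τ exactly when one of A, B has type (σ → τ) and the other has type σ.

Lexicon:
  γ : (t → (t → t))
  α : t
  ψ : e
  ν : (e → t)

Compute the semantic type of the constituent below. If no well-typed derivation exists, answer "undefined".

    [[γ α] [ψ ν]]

[γ α]: γ is (t → (t → t)), α is t; result (t → t).
[ψ ν]: ν is (e → t), ψ is e; result t.
[[γ α] [ψ ν]]: [γ α] is (t → t), [ψ ν] is t; result t.

t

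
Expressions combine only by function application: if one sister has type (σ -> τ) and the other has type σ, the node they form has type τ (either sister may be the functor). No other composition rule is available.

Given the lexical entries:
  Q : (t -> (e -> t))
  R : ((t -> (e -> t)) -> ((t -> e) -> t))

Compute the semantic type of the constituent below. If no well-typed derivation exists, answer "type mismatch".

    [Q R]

[Q R]: ((t -> (e -> t)) -> ((t -> e) -> t)) applied to (t -> (e -> t)) yields ((t -> e) -> t).

((t -> e) -> t)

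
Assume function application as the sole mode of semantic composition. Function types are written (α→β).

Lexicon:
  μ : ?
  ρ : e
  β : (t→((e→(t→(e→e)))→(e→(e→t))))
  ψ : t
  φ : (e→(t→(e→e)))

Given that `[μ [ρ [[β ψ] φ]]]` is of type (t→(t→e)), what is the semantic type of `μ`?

[μ [ρ [[β ψ] φ]]] must have type (t→(t→e)). The sister [ρ [[β ψ] φ]] has type (e→t); that is not a function onto (t→(t→e)), so μ must be the functor, of type ((e→t)→(t→(t→e))).

((e→t)→(t→(t→e)))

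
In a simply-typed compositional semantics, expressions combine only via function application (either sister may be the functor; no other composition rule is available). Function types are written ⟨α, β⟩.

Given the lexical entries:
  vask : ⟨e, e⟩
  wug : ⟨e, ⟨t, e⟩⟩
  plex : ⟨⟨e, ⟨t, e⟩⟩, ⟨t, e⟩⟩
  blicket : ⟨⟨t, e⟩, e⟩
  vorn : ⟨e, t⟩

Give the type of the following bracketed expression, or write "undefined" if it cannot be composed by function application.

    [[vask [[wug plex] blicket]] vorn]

At [wug plex], plex : ⟨⟨e, ⟨t, e⟩⟩, ⟨t, e⟩⟩ takes wug : ⟨e, ⟨t, e⟩⟩, giving ⟨t, e⟩.
At [[wug plex] blicket], blicket : ⟨⟨t, e⟩, e⟩ takes [wug plex] : ⟨t, e⟩, giving e.
At [vask [[wug plex] blicket]], vask : ⟨e, e⟩ takes [[wug plex] blicket] : e, giving e.
At [[vask [[wug plex] blicket]] vorn], vorn : ⟨e, t⟩ takes [vask [[wug plex] blicket]] : e, giving t.

t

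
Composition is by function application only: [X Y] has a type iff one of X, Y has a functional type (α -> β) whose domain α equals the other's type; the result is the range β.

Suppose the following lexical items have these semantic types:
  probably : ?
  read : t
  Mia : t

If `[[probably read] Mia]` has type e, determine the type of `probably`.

(t -> (t -> e))

[[probably read] Mia] must have type e. The sister Mia has type t; that is not a function onto e, so [probably read] must be the functor, of type (t -> e).
[probably read] must have type (t -> e). The sister read has type t; that is not a function onto (t -> e), so probably must be the functor, of type (t -> (t -> e)).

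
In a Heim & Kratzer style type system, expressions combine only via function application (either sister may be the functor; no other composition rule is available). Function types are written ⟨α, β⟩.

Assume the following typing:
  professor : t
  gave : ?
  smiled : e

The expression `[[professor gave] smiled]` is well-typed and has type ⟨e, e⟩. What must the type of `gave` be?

⟨t, ⟨e, ⟨e, e⟩⟩⟩

At [[professor gave] smiled] (required: ⟨e, e⟩): smiled is e, which is not a function with range ⟨e, e⟩; hence [professor gave] is the functor — type ⟨e, ⟨e, e⟩⟩.
At [professor gave] (required: ⟨e, ⟨e, e⟩⟩): professor is t, which is not a function with range ⟨e, ⟨e, e⟩⟩; hence gave is the functor — type ⟨t, ⟨e, ⟨e, e⟩⟩⟩.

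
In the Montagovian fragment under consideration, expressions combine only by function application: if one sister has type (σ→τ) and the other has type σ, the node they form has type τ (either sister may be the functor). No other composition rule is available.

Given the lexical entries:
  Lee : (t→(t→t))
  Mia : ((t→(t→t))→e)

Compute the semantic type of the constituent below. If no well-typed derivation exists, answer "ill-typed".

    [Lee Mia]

[Lee Mia]: Mia is ((t→(t→t))→e), Lee is (t→(t→t)); result e.

e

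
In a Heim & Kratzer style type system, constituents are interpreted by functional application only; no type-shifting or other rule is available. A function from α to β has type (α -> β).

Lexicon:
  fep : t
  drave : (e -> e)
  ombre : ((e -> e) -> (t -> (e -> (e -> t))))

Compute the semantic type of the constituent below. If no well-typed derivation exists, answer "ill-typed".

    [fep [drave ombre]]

(e -> (e -> t))

[drave ombre] — ombre of type ((e -> e) -> (t -> (e -> (e -> t)))) combines with drave of type (e -> e): type (t -> (e -> (e -> t))).
[fep [drave ombre]] — [drave ombre] of type (t -> (e -> (e -> t))) combines with fep of type t: type (e -> (e -> t)).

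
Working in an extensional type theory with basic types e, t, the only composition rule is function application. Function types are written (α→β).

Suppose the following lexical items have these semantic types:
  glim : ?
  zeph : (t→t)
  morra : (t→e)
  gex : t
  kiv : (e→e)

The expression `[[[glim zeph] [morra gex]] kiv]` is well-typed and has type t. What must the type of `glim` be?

At [[[glim zeph] [morra gex]] kiv] (required: t): kiv is (e→e), which is not a function with range t; hence [[glim zeph] [morra gex]] is the functor — type ((e→e)→t).
At [[glim zeph] [morra gex]] (required: ((e→e)→t)): [morra gex] is e, which is not a function with range ((e→e)→t); hence [glim zeph] is the functor — type (e→((e→e)→t)).
At [glim zeph] (required: (e→((e→e)→t))): zeph is (t→t), which is not a function with range (e→((e→e)→t)); hence glim is the functor — type ((t→t)→(e→((e→e)→t))).

((t→t)→(e→((e→e)→t)))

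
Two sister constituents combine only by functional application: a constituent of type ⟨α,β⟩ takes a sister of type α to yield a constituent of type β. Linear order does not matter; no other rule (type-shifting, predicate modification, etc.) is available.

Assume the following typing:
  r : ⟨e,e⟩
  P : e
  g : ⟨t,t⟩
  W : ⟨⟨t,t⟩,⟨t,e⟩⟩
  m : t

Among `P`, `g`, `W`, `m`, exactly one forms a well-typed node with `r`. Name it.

P

P — combines: r : ⟨e,e⟩ takes P : e as argument, giving e.
g : ⟨t,t⟩ — r needs e; g needs t; neither fits.
W : ⟨⟨t,t⟩,⟨t,e⟩⟩ — r needs e; W needs ⟨t,t⟩; neither fits.
m : t — r needs e; m needs nothing (atomic); neither fits.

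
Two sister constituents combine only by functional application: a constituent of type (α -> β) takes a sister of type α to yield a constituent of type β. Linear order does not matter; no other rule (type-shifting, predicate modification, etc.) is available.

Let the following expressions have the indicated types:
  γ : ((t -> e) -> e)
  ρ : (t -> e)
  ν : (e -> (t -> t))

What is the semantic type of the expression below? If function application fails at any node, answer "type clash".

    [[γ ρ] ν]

[γ ρ] — γ of type ((t -> e) -> e) combines with ρ of type (t -> e): type e.
[[γ ρ] ν] — ν of type (e -> (t -> t)) combines with [γ ρ] of type e: type (t -> t).

(t -> t)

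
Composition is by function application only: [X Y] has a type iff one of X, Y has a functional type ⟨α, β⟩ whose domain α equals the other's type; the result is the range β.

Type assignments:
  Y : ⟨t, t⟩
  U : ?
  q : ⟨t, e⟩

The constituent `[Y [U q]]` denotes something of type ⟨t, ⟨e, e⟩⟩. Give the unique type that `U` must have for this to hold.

For [Y [U q]] to have type ⟨t, ⟨e, e⟩⟩ with Y of type ⟨t, t⟩, [U q] must be the function: [U q] : ⟨⟨t, t⟩, ⟨t, ⟨e, e⟩⟩⟩.
For [U q] to have type ⟨⟨t, t⟩, ⟨t, ⟨e, e⟩⟩⟩ with q of type ⟨t, e⟩, U must be the function: U : ⟨⟨t, e⟩, ⟨⟨t, t⟩, ⟨t, ⟨e, e⟩⟩⟩⟩.

⟨⟨t, e⟩, ⟨⟨t, t⟩, ⟨t, ⟨e, e⟩⟩⟩⟩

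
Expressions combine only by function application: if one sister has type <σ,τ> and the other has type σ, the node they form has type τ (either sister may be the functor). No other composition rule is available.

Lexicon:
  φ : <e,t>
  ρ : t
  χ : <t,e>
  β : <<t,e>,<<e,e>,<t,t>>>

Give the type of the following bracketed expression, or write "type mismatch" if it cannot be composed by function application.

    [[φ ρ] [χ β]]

type mismatch

[φ ρ]: <e,t> with t — neither is a function whose domain matches the other; composition fails here.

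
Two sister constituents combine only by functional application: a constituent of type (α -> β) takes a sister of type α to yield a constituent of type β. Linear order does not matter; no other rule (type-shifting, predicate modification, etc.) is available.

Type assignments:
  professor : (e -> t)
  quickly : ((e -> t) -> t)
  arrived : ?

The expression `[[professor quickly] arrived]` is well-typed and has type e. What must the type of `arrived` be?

(t -> e)

[[professor quickly] arrived] is required to be e. [professor quickly] : t cannot yield e as functor, so arrived : (t -> e).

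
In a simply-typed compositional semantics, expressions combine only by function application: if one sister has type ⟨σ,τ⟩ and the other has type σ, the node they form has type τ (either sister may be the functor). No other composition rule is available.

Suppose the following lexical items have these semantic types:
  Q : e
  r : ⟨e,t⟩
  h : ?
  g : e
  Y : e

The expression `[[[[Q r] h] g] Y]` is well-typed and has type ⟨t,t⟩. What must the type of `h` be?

⟨t,⟨e,⟨e,⟨t,t⟩⟩⟩⟩

For [[[[Q r] h] g] Y] to have type ⟨t,t⟩ with Y of type e, [[[Q r] h] g] must be the function: [[[Q r] h] g] : ⟨e,⟨t,t⟩⟩.
For [[[Q r] h] g] to have type ⟨e,⟨t,t⟩⟩ with g of type e, [[Q r] h] must be the function: [[Q r] h] : ⟨e,⟨e,⟨t,t⟩⟩⟩.
For [[Q r] h] to have type ⟨e,⟨e,⟨t,t⟩⟩⟩ with [Q r] of type t, h must be the function: h : ⟨t,⟨e,⟨e,⟨t,t⟩⟩⟩⟩.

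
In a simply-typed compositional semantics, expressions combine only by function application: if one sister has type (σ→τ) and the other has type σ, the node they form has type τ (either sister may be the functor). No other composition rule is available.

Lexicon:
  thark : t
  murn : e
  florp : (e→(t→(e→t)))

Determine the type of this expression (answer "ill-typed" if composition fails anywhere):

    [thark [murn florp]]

(e→t)

[murn florp]: (e→(t→(e→t))) applied to e yields (t→(e→t)).
[thark [murn florp]]: (t→(e→t)) applied to t yields (e→t).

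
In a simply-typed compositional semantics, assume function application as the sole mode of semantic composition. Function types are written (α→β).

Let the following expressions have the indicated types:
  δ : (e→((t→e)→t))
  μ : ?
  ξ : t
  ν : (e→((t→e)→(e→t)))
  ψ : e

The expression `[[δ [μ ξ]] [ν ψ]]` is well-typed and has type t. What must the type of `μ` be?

(t→((e→((t→e)→t))→(((t→e)→(e→t))→t)))

[[δ [μ ξ]] [ν ψ]] is required to be t. [ν ψ] : ((t→e)→(e→t)) cannot yield t as functor, so [δ [μ ξ]] : (((t→e)→(e→t))→t).
[δ [μ ξ]] is required to be (((t→e)→(e→t))→t). δ : (e→((t→e)→t)) cannot yield (((t→e)→(e→t))→t) as functor, so [μ ξ] : ((e→((t→e)→t))→(((t→e)→(e→t))→t)).
[μ ξ] is required to be ((e→((t→e)→t))→(((t→e)→(e→t))→t)). ξ : t cannot yield ((e→((t→e)→t))→(((t→e)→(e→t))→t)) as functor, so μ : (t→((e→((t→e)→t))→(((t→e)→(e→t))→t))).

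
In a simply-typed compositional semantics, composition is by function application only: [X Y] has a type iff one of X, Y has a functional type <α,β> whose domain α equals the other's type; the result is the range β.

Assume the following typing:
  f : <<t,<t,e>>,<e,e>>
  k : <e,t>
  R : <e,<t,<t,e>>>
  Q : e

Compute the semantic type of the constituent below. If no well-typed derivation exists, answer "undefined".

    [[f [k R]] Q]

At [k R]: neither <e,t> nor <e,<t,<t,e>>> can take the other as argument; the node is ill-typed.

undefined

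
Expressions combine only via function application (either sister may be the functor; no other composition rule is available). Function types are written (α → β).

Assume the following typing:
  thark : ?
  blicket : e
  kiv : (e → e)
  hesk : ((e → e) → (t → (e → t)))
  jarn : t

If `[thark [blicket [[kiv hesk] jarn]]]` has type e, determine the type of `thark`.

For [thark [blicket [[kiv hesk] jarn]]] to have type e with [blicket [[kiv hesk] jarn]] of type t, thark must be the function: thark : (t → e).

(t → e)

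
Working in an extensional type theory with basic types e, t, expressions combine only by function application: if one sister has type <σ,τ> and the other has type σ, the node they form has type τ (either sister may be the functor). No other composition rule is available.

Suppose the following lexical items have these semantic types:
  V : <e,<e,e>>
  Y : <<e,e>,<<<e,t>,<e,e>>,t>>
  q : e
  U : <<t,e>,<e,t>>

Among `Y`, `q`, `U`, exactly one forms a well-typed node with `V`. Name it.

q

Y : <<e,e>,<<<e,t>,<e,e>>,t>> — V needs e; Y needs <e,e>; neither fits.
q — combines: V : <e,<e,e>> takes q : e as argument, giving <e,e>.
U : <<t,e>,<e,t>> — V needs e; U needs <t,e>; neither fits.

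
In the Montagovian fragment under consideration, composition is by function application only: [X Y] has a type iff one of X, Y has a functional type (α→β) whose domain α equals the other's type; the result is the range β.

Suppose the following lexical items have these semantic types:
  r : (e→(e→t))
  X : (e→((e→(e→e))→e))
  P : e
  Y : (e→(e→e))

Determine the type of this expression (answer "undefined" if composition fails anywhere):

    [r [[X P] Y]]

(e→t)

[X P]: functor X : (e→((e→(e→e))→e)), argument P : e; result ((e→(e→e))→e).
[[X P] Y]: functor [X P] : ((e→(e→e))→e), argument Y : (e→(e→e)); result e.
[r [[X P] Y]]: functor r : (e→(e→t)), argument [[X P] Y] : e; result (e→t).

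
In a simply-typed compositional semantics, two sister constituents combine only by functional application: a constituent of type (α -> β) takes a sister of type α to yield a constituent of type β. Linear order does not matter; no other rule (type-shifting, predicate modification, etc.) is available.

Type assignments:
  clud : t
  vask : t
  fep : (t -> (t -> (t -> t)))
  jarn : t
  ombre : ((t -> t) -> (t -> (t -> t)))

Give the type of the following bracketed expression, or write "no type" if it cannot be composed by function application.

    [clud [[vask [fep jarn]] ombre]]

(t -> t)

At [fep jarn], fep : (t -> (t -> (t -> t))) takes jarn : t, giving (t -> (t -> t)).
At [vask [fep jarn]], [fep jarn] : (t -> (t -> t)) takes vask : t, giving (t -> t).
At [[vask [fep jarn]] ombre], ombre : ((t -> t) -> (t -> (t -> t))) takes [vask [fep jarn]] : (t -> t), giving (t -> (t -> t)).
At [clud [[vask [fep jarn]] ombre]], [[vask [fep jarn]] ombre] : (t -> (t -> t)) takes clud : t, giving (t -> t).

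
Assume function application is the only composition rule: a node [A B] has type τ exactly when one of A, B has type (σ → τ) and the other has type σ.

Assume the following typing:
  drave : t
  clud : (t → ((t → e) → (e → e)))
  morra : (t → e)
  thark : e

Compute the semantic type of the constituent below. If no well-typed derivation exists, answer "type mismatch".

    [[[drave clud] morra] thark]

[drave clud]: clud is (t → ((t → e) → (e → e))), drave is t; result ((t → e) → (e → e)).
[[drave clud] morra]: [drave clud] is ((t → e) → (e → e)), morra is (t → e); result (e → e).
[[[drave clud] morra] thark]: [[drave clud] morra] is (e → e), thark is e; result e.

e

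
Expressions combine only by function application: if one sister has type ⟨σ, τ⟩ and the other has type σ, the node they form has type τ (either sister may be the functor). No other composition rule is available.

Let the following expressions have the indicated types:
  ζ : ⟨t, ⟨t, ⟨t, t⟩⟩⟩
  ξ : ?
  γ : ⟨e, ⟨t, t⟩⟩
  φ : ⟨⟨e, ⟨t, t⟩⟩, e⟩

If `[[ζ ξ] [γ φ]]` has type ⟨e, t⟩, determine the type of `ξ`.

⟨⟨t, ⟨t, ⟨t, t⟩⟩⟩, ⟨e, ⟨e, t⟩⟩⟩

[[ζ ξ] [γ φ]] is required to be ⟨e, t⟩. [γ φ] : e cannot yield ⟨e, t⟩ as functor, so [ζ ξ] : ⟨e, ⟨e, t⟩⟩.
[ζ ξ] is required to be ⟨e, ⟨e, t⟩⟩. ζ : ⟨t, ⟨t, ⟨t, t⟩⟩⟩ cannot yield ⟨e, ⟨e, t⟩⟩ as functor, so ξ : ⟨⟨t, ⟨t, ⟨t, t⟩⟩⟩, ⟨e, ⟨e, t⟩⟩⟩.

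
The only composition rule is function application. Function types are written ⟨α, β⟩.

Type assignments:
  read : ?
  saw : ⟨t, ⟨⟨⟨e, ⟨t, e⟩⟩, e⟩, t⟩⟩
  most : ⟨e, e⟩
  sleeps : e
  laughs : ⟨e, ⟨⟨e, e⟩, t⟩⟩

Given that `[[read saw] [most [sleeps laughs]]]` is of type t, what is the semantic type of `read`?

⟨⟨t, ⟨⟨⟨e, ⟨t, e⟩⟩, e⟩, t⟩⟩, ⟨t, t⟩⟩

For [[read saw] [most [sleeps laughs]]] to have type t with [most [sleeps laughs]] of type t, [read saw] must be the function: [read saw] : ⟨t, t⟩.
For [read saw] to have type ⟨t, t⟩ with saw of type ⟨t, ⟨⟨⟨e, ⟨t, e⟩⟩, e⟩, t⟩⟩, read must be the function: read : ⟨⟨t, ⟨⟨⟨e, ⟨t, e⟩⟩, e⟩, t⟩⟩, ⟨t, t⟩⟩.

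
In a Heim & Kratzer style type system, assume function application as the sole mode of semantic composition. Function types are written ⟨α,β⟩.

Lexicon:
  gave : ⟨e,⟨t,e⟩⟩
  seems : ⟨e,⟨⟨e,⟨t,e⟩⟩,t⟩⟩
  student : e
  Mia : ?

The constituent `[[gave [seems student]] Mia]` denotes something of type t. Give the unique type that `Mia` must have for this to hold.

⟨t,t⟩

[[gave [seems student]] Mia] must have type t. The sister [gave [seems student]] has type t; that is not a function onto t, so Mia must be the functor, of type ⟨t,t⟩.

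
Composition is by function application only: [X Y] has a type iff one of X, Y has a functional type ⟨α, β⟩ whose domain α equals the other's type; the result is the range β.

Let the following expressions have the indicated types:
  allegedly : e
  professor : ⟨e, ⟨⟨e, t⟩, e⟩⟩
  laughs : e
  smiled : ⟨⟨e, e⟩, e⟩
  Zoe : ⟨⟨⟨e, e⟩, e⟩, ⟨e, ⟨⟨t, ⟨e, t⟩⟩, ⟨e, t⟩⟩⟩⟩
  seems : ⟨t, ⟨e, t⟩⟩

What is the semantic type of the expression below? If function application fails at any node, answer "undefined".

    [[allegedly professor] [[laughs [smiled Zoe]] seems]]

e

[allegedly professor] — professor of type ⟨e, ⟨⟨e, t⟩, e⟩⟩ combines with allegedly of type e: type ⟨⟨e, t⟩, e⟩.
[smiled Zoe] — Zoe of type ⟨⟨⟨e, e⟩, e⟩, ⟨e, ⟨⟨t, ⟨e, t⟩⟩, ⟨e, t⟩⟩⟩⟩ combines with smiled of type ⟨⟨e, e⟩, e⟩: type ⟨e, ⟨⟨t, ⟨e, t⟩⟩, ⟨e, t⟩⟩⟩.
[laughs [smiled Zoe]] — [smiled Zoe] of type ⟨e, ⟨⟨t, ⟨e, t⟩⟩, ⟨e, t⟩⟩⟩ combines with laughs of type e: type ⟨⟨t, ⟨e, t⟩⟩, ⟨e, t⟩⟩.
[[laughs [smiled Zoe]] seems] — [laughs [smiled Zoe]] of type ⟨⟨t, ⟨e, t⟩⟩, ⟨e, t⟩⟩ combines with seems of type ⟨t, ⟨e, t⟩⟩: type ⟨e, t⟩.
[[allegedly professor] [[laughs [smiled Zoe]] seems]] — [allegedly professor] of type ⟨⟨e, t⟩, e⟩ combines with [[laughs [smiled Zoe]] seems] of type ⟨e, t⟩: type e.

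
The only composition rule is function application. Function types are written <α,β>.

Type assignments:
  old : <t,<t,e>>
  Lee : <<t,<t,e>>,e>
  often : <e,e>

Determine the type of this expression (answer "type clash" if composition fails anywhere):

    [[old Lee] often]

e

[old Lee]: <<t,<t,e>>,e> applied to <t,<t,e>> yields e.
[[old Lee] often]: <e,e> applied to e yields e.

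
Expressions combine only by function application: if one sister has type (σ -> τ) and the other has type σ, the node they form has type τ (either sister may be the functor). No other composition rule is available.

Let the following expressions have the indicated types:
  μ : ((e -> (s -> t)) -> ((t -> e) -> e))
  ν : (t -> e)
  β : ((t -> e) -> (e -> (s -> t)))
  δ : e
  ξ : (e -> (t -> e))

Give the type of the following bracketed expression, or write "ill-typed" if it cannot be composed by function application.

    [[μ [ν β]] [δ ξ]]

At [ν β], β : ((t -> e) -> (e -> (s -> t))) takes ν : (t -> e), giving (e -> (s -> t)).
At [μ [ν β]], μ : ((e -> (s -> t)) -> ((t -> e) -> e)) takes [ν β] : (e -> (s -> t)), giving ((t -> e) -> e).
At [δ ξ], ξ : (e -> (t -> e)) takes δ : e, giving (t -> e).
At [[μ [ν β]] [δ ξ]], [μ [ν β]] : ((t -> e) -> e) takes [δ ξ] : (t -> e), giving e.

e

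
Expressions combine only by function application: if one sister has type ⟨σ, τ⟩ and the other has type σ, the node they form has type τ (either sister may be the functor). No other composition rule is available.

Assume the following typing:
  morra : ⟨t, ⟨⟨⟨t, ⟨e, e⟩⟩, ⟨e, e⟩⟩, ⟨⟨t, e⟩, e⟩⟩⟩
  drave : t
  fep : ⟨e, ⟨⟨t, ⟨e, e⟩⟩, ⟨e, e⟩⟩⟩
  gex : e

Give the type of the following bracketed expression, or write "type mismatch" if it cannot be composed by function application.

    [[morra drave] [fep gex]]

[morra drave]: functor morra : ⟨t, ⟨⟨⟨t, ⟨e, e⟩⟩, ⟨e, e⟩⟩, ⟨⟨t, e⟩, e⟩⟩⟩, argument drave : t; result ⟨⟨⟨t, ⟨e, e⟩⟩, ⟨e, e⟩⟩, ⟨⟨t, e⟩, e⟩⟩.
[fep gex]: functor fep : ⟨e, ⟨⟨t, ⟨e, e⟩⟩, ⟨e, e⟩⟩⟩, argument gex : e; result ⟨⟨t, ⟨e, e⟩⟩, ⟨e, e⟩⟩.
[[morra drave] [fep gex]]: functor [morra drave] : ⟨⟨⟨t, ⟨e, e⟩⟩, ⟨e, e⟩⟩, ⟨⟨t, e⟩, e⟩⟩, argument [fep gex] : ⟨⟨t, ⟨e, e⟩⟩, ⟨e, e⟩⟩; result ⟨⟨t, e⟩, e⟩.

⟨⟨t, e⟩, e⟩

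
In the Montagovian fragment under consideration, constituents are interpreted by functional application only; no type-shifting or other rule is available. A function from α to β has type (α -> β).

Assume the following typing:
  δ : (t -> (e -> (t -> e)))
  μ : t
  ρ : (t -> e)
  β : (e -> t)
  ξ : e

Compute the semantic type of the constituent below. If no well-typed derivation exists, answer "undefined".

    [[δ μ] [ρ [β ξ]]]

(t -> e)

[δ μ]: (t -> (e -> (t -> e))) applied to t yields (e -> (t -> e)).
[β ξ]: (e -> t) applied to e yields t.
[ρ [β ξ]]: (t -> e) applied to t yields e.
[[δ μ] [ρ [β ξ]]]: (e -> (t -> e)) applied to e yields (t -> e).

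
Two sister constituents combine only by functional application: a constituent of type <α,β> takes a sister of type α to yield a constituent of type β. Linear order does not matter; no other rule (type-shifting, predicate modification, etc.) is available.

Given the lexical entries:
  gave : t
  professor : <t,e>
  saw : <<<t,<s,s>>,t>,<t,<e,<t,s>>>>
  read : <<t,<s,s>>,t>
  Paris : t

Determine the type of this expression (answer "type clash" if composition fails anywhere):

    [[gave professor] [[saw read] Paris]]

<t,s>

[gave professor] — professor of type <t,e> combines with gave of type t: type e.
[saw read] — saw of type <<<t,<s,s>>,t>,<t,<e,<t,s>>>> combines with read of type <<t,<s,s>>,t>: type <t,<e,<t,s>>>.
[[saw read] Paris] — [saw read] of type <t,<e,<t,s>>> combines with Paris of type t: type <e,<t,s>>.
[[gave professor] [[saw read] Paris]] — [[saw read] Paris] of type <e,<t,s>> combines with [gave professor] of type e: type <t,s>.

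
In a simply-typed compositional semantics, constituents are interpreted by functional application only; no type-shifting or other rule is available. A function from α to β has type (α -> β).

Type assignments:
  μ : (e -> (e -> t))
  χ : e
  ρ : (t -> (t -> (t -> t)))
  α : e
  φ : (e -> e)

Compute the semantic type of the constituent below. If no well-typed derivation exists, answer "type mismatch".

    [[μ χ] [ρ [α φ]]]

type mismatch

At [μ χ], μ : (e -> (e -> t)) takes χ : e, giving (e -> t).
At [α φ], φ : (e -> e) takes α : e, giving e.
[ρ [α φ]]: (t -> (t -> (t -> t))) and e cannot combine by function application — type clash.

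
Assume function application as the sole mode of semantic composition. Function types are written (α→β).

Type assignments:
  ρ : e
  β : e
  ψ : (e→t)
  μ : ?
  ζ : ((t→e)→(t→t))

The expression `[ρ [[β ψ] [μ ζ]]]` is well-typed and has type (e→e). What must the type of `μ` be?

(((t→e)→(t→t))→(t→(e→(e→e))))

[ρ [[β ψ] [μ ζ]]] is required to be (e→e). ρ : e cannot yield (e→e) as functor, so [[β ψ] [μ ζ]] : (e→(e→e)).
[[β ψ] [μ ζ]] is required to be (e→(e→e)). [β ψ] : t cannot yield (e→(e→e)) as functor, so [μ ζ] : (t→(e→(e→e))).
[μ ζ] is required to be (t→(e→(e→e))). ζ : ((t→e)→(t→t)) cannot yield (t→(e→(e→e))) as functor, so μ : (((t→e)→(t→t))→(t→(e→(e→e)))).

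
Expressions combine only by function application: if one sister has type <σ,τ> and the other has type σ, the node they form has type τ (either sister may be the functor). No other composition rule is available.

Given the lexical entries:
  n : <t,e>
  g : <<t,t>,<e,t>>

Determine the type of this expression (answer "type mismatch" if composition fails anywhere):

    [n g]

[n g]: <t,e> with <<t,t>,<e,t>> — neither is a function whose domain matches the other; composition fails here.

type mismatch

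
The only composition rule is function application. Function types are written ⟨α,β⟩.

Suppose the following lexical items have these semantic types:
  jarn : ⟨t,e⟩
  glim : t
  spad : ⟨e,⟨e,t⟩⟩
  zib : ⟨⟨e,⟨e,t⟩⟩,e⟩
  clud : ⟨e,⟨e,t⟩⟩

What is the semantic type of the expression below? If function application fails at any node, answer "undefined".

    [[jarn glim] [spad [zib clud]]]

[jarn glim]: jarn is ⟨t,e⟩, glim is t; result e.
[zib clud]: zib is ⟨⟨e,⟨e,t⟩⟩,e⟩, clud is ⟨e,⟨e,t⟩⟩; result e.
[spad [zib clud]]: spad is ⟨e,⟨e,t⟩⟩, [zib clud] is e; result ⟨e,t⟩.
[[jarn glim] [spad [zib clud]]]: [spad [zib clud]] is ⟨e,t⟩, [jarn glim] is e; result t.

t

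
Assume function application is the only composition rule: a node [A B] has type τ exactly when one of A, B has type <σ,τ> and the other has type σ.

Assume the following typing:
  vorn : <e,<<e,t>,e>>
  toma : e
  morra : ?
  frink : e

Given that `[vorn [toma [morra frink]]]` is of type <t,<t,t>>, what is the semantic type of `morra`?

<e,<e,<<e,<<e,t>,e>>,<t,<t,t>>>>>

[vorn [toma [morra frink]]] is required to be <t,<t,t>>. vorn : <e,<<e,t>,e>> cannot yield <t,<t,t>> as functor, so [toma [morra frink]] : <<e,<<e,t>,e>>,<t,<t,t>>>.
[toma [morra frink]] is required to be <<e,<<e,t>,e>>,<t,<t,t>>>. toma : e cannot yield <<e,<<e,t>,e>>,<t,<t,t>>> as functor, so [morra frink] : <e,<<e,<<e,t>,e>>,<t,<t,t>>>>.
[morra frink] is required to be <e,<<e,<<e,t>,e>>,<t,<t,t>>>>. frink : e cannot yield <e,<<e,<<e,t>,e>>,<t,<t,t>>>> as functor, so morra : <e,<e,<<e,<<e,t>,e>>,<t,<t,t>>>>>.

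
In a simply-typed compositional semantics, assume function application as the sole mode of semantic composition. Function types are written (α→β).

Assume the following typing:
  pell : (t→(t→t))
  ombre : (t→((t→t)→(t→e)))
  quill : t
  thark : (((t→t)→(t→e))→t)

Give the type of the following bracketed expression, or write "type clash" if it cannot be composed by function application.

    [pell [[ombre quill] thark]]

(t→t)

[ombre quill]: (t→((t→t)→(t→e))) applied to t yields ((t→t)→(t→e)).
[[ombre quill] thark]: (((t→t)→(t→e))→t) applied to ((t→t)→(t→e)) yields t.
[pell [[ombre quill] thark]]: (t→(t→t)) applied to t yields (t→t).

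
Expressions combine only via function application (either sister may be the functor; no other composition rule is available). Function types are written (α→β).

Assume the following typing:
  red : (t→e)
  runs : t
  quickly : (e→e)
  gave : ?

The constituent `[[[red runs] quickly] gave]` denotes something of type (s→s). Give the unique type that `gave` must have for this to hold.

At [[[red runs] quickly] gave] (required: (s→s)): [[red runs] quickly] is e, which is not a function with range (s→s); hence gave is the functor — type (e→(s→s)).

(e→(s→s))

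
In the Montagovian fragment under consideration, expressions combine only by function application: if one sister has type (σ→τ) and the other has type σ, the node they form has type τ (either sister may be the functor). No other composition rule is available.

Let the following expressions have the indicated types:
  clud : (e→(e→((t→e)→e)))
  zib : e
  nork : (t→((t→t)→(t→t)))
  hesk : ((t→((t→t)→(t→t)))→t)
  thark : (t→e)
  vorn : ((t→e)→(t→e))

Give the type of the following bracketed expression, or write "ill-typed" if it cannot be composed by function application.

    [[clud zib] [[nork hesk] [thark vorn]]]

((t→e)→e)

[clud zib] — clud of type (e→(e→((t→e)→e))) combines with zib of type e: type (e→((t→e)→e)).
[nork hesk] — hesk of type ((t→((t→t)→(t→t)))→t) combines with nork of type (t→((t→t)→(t→t))): type t.
[thark vorn] — vorn of type ((t→e)→(t→e)) combines with thark of type (t→e): type (t→e).
[[nork hesk] [thark vorn]] — [thark vorn] of type (t→e) combines with [nork hesk] of type t: type e.
[[clud zib] [[nork hesk] [thark vorn]]] — [clud zib] of type (e→((t→e)→e)) combines with [[nork hesk] [thark vorn]] of type e: type ((t→e)→e).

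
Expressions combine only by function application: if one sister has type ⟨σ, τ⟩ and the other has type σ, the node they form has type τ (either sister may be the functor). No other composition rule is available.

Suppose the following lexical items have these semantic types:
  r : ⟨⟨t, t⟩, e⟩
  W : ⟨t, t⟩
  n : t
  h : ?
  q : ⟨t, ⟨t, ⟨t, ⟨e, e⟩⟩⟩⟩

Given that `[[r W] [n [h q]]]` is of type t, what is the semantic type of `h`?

⟨⟨t, ⟨t, ⟨t, ⟨e, e⟩⟩⟩⟩, ⟨t, ⟨e, t⟩⟩⟩

[[r W] [n [h q]]] is required to be t. [r W] : e cannot yield t as functor, so [n [h q]] : ⟨e, t⟩.
[n [h q]] is required to be ⟨e, t⟩. n : t cannot yield ⟨e, t⟩ as functor, so [h q] : ⟨t, ⟨e, t⟩⟩.
[h q] is required to be ⟨t, ⟨e, t⟩⟩. q : ⟨t, ⟨t, ⟨t, ⟨e, e⟩⟩⟩⟩ cannot yield ⟨t, ⟨e, t⟩⟩ as functor, so h : ⟨⟨t, ⟨t, ⟨t, ⟨e, e⟩⟩⟩⟩, ⟨t, ⟨e, t⟩⟩⟩.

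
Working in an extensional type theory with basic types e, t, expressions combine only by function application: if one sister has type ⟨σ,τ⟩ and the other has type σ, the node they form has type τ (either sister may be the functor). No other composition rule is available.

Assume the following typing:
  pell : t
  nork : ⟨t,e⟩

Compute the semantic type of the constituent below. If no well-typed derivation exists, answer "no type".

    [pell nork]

At [pell nork], nork : ⟨t,e⟩ takes pell : t, giving e.

e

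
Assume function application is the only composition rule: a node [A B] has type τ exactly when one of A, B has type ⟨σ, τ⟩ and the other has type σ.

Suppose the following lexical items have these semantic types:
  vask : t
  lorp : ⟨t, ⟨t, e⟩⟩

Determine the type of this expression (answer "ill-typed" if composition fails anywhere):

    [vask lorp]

[vask lorp]: functor lorp : ⟨t, ⟨t, e⟩⟩, argument vask : t; result ⟨t, e⟩.

⟨t, e⟩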